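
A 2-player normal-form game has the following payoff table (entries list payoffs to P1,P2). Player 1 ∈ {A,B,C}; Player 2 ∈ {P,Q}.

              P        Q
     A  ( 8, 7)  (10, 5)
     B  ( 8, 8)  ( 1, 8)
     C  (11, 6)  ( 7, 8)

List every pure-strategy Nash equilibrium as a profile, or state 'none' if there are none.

PSNE: ∅

(A,P): not NE [P1→C gives 11>8]
(A,Q): not NE [P2→P gives 7>5]
(B,P): not NE [P1→C gives 11>8]
(B,Q): not NE [P1→A gives 10>1]
(C,P): not NE [P2→Q gives 8>6]
(C,Q): not NE [P1→A gives 10>7]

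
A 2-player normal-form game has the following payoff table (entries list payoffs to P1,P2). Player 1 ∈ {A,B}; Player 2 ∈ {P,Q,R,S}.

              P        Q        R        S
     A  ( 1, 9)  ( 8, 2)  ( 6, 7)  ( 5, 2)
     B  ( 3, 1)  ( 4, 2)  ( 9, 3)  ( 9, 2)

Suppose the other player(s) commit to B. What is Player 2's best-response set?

u_2(P vs B) = 1
u_2(Q vs B) = 2
u_2(R vs B) = 3
u_2(S vs B) = 2
max payoff 3 at {R}

P2 best: {R}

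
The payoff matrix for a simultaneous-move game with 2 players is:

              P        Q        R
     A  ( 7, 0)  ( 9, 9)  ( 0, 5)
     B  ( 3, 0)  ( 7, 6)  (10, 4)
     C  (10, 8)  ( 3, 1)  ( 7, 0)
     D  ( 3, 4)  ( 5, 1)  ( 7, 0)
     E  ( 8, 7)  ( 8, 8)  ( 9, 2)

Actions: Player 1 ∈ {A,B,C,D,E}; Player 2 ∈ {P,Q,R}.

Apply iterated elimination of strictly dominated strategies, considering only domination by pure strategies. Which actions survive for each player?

P1 drop D (E beats it: P:8>3 Q:8>5 R:9>7)
P2 drop R (Q beats it: A:9>5 B:6>4 C:1>0 E:8>2)
P1 drop B (A beats it: P:7>3 Q:9>7)
P1→{A,C,E} P2→{P,Q}

IESDS → P1:{A,C,E} P2:{P,Q}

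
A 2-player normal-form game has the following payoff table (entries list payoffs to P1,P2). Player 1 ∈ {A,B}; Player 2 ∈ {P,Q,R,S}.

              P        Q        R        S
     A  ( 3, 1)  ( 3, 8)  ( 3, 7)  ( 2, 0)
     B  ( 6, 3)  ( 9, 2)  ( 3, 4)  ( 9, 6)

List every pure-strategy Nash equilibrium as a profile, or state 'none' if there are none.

NE set: (B,S)

(A,P): not NE [P1→B gives 6>3; P2→Q gives 8>1]
(A,Q): not NE [P1→B gives 9>3]
(A,R): not NE [P2→Q gives 8>7]
(A,S): not NE [P1→B gives 9>2; P2→Q gives 8>0]
(B,P): not NE [P2→S gives 6>3]
(B,Q): not NE [P2→S gives 6>2]
(B,R): not NE [P2→S gives 6>4]
(B,S): NE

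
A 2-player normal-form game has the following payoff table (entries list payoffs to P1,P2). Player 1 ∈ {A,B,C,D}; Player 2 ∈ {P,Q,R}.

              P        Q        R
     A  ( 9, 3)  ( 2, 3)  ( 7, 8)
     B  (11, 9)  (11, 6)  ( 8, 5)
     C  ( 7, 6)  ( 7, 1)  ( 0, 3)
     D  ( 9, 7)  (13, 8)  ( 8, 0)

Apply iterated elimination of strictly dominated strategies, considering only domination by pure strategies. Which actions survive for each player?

P1 drop A (B beats it: P:11>9 Q:11>2 R:8>7)
P1 drop C (B beats it: P:11>7 Q:11>7 R:8>0)
P2 drop R (P beats it: B:9>5 D:7>0)
P1→{B,D} P2→{P,Q}

Survivors P1:{B,D} P2:{P,Q}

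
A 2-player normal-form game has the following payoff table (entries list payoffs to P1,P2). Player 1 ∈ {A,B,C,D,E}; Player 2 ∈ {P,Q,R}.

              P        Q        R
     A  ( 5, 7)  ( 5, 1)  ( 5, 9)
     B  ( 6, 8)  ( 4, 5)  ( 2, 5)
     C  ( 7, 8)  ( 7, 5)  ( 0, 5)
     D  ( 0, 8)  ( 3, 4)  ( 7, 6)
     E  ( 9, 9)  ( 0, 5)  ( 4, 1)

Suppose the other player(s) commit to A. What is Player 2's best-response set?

u_2(P vs A) = 7
u_2(Q vs A) = 1
u_2(R vs A) = 9
max payoff 9 at {R}

argmax u_2 = {R}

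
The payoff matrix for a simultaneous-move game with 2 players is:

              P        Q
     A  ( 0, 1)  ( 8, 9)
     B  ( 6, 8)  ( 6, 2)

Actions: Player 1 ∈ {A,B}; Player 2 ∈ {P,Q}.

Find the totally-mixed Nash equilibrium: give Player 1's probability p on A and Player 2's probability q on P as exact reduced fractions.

(p,q) = (3/7, 1/4)

P1 indiff ⇒ q·0+(1-q)·8 = q·6+(1-q)·6 ⇒ q(-6) = (1-q)(-2) ⇒ q = 1/4
P2 indiff ⇒ p·1+(1-p)·8 = p·9+(1-p)·2 ⇒ p(-8) = (1-p)(-6) ⇒ p = 3/7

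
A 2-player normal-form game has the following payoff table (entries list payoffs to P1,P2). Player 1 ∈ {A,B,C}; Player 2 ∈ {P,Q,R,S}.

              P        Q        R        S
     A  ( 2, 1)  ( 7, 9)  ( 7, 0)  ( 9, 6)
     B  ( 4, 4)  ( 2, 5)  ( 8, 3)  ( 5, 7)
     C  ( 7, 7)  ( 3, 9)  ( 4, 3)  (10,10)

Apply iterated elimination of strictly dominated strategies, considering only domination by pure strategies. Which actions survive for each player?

P2 drop P (Q beats it: A:9>1 B:5>4 C:9>7)
P2 drop R (Q beats it: A:9>0 B:5>3 C:9>3)
P1 drop B (A beats it: Q:7>2 S:9>5)
P1→{A,C} P2→{Q,S}

IESDS → P1:{A,C} P2:{Q,S}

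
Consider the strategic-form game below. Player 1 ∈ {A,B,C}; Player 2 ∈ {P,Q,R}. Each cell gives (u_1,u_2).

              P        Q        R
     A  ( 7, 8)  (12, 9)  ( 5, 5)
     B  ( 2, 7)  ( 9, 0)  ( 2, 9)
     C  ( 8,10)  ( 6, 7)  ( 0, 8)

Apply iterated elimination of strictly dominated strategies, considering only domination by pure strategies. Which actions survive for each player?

P1 drop B (A beats it: P:7>2 Q:12>9 R:5>2)
P2 drop R (P beats it: A:8>5 C:10>8)
P1→{A,C} P2→{P,Q}

IESDS → P1:{A,C} P2:{P,Q}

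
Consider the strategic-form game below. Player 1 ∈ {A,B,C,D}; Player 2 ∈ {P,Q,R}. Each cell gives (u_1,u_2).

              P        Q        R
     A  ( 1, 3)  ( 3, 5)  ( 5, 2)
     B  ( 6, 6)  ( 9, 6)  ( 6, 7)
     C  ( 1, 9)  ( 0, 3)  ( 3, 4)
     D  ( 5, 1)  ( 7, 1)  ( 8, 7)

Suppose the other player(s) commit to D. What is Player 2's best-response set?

P2 best: {R}

u_2(P vs D) = 1
u_2(Q vs D) = 1
u_2(R vs D) = 7
max payoff 7 at {R}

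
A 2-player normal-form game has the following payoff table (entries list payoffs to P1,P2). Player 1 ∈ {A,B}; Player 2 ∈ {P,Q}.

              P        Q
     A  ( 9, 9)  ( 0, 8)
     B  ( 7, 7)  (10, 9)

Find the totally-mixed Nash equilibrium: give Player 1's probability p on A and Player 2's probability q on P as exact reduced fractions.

P1 indiff ⇒ q·9+(1-q)·0 = q·7+(1-q)·10 ⇒ q(2) = (1-q)(10) ⇒ q = 5/6
P2 indiff ⇒ p·9+(1-p)·7 = p·8+(1-p)·9 ⇒ p(1) = (1-p)(2) ⇒ p = 2/3

P1 mixes 2/3 on A; P2 mixes 5/6 on P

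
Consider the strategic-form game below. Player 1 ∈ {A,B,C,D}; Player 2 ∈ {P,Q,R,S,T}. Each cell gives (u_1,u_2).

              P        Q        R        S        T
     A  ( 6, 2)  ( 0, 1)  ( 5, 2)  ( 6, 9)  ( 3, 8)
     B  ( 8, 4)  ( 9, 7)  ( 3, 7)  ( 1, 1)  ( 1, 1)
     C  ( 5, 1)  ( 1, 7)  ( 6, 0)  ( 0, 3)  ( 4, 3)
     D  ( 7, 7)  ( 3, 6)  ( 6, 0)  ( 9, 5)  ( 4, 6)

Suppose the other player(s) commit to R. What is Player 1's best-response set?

u_1(A vs R) = 5
u_1(B vs R) = 3
u_1(C vs R) = 6
u_1(D vs R) = 6
max payoff 6 at {C,D}

P1 best: {C,D}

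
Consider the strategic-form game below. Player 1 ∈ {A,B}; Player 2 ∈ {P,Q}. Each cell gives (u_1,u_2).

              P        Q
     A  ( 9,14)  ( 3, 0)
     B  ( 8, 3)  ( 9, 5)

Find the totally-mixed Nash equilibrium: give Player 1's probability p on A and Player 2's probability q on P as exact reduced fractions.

p=1/8, q=6/7

P1 indiff ⇒ q·9+(1-q)·3 = q·8+(1-q)·9 ⇒ q(1) = (1-q)(6) ⇒ q = 6/7
P2 indiff ⇒ p·14+(1-p)·3 = p·0+(1-p)·5 ⇒ p(14) = (1-p)(2) ⇒ p = 1/8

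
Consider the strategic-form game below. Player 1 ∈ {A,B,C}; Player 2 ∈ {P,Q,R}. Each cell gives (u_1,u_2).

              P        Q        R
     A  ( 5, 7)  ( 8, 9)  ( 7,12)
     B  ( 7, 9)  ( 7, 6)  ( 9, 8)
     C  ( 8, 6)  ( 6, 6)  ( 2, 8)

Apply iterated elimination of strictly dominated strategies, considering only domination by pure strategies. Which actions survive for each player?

P2 drop Q (R beats it: A:12>9 B:8>6 C:8>6)
P1 drop A (B beats it: P:7>5 R:9>7)
P1→{B,C} P2→{P,R}

IESDS → P1:{B,C} P2:{P,R}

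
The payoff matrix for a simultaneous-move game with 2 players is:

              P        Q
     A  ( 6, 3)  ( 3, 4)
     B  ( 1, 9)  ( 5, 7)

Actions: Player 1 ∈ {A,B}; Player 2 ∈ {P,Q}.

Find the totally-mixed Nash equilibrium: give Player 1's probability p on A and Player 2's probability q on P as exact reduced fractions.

P1 indiff ⇒ q·6+(1-q)·3 = q·1+(1-q)·5 ⇒ q(5) = (1-q)(2) ⇒ q = 2/7
P2 indiff ⇒ p·3+(1-p)·9 = p·4+(1-p)·7 ⇒ p(-1) = (1-p)(-2) ⇒ p = 2/3

(p,q) = (2/3, 2/7)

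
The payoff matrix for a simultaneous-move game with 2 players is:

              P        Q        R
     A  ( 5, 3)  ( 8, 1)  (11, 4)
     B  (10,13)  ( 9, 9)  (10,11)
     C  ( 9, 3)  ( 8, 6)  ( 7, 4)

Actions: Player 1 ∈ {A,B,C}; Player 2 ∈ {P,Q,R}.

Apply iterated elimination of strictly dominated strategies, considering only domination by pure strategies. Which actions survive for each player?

P1 drop C (B beats it: P:10>9 Q:9>8 R:10>7)
P2 drop Q (P beats it: A:3>1 B:13>9)
P1→{A,B} P2→{P,R}

IESDS → P1:{A,B} P2:{P,R}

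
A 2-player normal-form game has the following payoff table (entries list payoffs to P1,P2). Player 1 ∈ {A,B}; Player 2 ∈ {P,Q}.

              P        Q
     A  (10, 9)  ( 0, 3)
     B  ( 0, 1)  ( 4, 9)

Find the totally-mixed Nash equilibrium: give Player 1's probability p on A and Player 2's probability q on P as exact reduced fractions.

p=4/7, q=2/7

P1 indiff ⇒ q·10+(1-q)·0 = q·0+(1-q)·4 ⇒ q(10) = (1-q)(4) ⇒ q = 2/7
P2 indiff ⇒ p·9+(1-p)·1 = p·3+(1-p)·9 ⇒ p(6) = (1-p)(8) ⇒ p = 4/7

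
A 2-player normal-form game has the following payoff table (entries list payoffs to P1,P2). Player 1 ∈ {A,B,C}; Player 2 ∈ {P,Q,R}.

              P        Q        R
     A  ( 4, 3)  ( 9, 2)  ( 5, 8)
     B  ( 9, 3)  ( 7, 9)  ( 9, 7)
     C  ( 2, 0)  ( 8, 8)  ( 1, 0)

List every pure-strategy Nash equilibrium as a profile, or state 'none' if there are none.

(A,P): not NE [P1→B gives 9>4; P2→R gives 8>3]
(A,Q): not NE [P2→R gives 8>2]
(A,R): not NE [P1→B gives 9>5]
(B,P): not NE [P2→Q gives 9>3]
(B,Q): not NE [P1→A gives 9>7]
(B,R): not NE [P2→Q gives 9>7]
(C,P): not NE [P1→B gives 9>2; P2→Q gives 8>0]
(C,Q): not NE [P1→A gives 9>8]
(C,R): not NE [P1→B gives 9>1; P2→Q gives 8>0]

No pure NE.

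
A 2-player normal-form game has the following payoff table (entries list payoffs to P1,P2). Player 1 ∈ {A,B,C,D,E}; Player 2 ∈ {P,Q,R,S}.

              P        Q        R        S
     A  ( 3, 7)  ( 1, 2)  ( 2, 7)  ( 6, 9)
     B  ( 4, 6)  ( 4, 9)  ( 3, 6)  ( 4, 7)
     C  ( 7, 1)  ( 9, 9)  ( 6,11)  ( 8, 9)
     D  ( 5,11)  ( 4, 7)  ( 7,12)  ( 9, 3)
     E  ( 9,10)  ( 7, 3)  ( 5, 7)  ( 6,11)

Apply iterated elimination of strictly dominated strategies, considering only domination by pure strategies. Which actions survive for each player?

P1 drop A (C beats it: P:7>3 Q:9>1 R:6>2 S:8>6)
P1 drop B (C beats it: P:7>4 Q:9>4 R:6>3 S:8>4)
P2 drop Q (R beats it: C:11>9 D:12>7 E:7>3)
P1→{C,D,E} P2→{P,R,S}

IESDS → P1:{C,D,E} P2:{P,R,S}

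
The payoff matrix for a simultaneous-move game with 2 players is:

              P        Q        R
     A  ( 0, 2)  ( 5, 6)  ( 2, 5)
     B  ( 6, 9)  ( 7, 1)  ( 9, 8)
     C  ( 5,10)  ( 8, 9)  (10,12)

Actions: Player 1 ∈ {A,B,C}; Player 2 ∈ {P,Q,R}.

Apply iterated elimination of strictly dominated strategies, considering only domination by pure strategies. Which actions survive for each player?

Remaining: P1:{B,C} P2:{P,R}

P1 drop A (B beats it: P:6>0 Q:7>5 R:9>2)
P2 drop Q (P beats it: B:9>1 C:10>9)
P1→{B,C} P2→{P,R}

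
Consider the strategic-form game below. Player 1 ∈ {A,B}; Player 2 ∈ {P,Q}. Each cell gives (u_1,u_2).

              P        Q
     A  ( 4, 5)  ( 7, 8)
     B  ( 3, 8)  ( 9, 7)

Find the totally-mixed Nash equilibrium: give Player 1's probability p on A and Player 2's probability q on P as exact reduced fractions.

P1 indiff ⇒ q·4+(1-q)·7 = q·3+(1-q)·9 ⇒ q(1) = (1-q)(2) ⇒ q = 2/3
P2 indiff ⇒ p·5+(1-p)·8 = p·8+(1-p)·7 ⇒ p(-3) = (1-p)(-1) ⇒ p = 1/4

p=1/4, q=2/3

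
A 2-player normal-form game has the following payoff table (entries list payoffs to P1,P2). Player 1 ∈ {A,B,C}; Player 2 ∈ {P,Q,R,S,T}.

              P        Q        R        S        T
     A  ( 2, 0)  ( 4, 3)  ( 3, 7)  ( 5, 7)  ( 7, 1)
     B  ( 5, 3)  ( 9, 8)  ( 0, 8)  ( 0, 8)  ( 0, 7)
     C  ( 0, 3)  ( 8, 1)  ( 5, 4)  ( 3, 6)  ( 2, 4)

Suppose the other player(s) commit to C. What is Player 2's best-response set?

BR_2 = {S}

u_2(P vs C) = 3
u_2(Q vs C) = 1
u_2(R vs C) = 4
u_2(S vs C) = 6
u_2(T vs C) = 4
max payoff 6 at {S}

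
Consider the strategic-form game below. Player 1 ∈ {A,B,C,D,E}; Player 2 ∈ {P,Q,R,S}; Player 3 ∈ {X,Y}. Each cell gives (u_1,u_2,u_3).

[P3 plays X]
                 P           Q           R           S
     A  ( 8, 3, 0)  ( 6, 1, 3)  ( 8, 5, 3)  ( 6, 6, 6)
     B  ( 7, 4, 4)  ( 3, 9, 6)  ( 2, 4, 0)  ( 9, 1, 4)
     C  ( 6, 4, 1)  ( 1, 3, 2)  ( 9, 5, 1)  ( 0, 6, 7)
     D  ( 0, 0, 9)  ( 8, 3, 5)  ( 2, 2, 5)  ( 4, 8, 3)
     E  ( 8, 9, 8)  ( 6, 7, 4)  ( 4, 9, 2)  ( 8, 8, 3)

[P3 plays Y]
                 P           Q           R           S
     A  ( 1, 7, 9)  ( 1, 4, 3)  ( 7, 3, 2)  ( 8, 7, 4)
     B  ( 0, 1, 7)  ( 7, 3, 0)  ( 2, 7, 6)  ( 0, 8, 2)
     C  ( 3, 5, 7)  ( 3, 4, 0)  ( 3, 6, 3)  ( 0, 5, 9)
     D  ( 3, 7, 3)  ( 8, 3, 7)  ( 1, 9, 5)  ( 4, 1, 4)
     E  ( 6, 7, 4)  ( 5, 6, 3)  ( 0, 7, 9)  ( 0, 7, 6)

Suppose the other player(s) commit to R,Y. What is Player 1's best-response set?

P1 best: {A}

u_1(A vs R,Y) = 7
u_1(B vs R,Y) = 2
u_1(C vs R,Y) = 3
u_1(D vs R,Y) = 1
u_1(E vs R,Y) = 0
max payoff 7 at {A}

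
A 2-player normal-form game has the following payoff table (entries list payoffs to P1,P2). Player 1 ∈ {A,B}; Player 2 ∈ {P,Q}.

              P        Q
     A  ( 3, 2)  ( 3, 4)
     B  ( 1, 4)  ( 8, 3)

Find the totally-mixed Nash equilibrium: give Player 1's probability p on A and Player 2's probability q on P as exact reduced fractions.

P1 indiff ⇒ q·3+(1-q)·3 = q·1+(1-q)·8 ⇒ q(2) = (1-q)(5) ⇒ q = 5/7
P2 indiff ⇒ p·2+(1-p)·4 = p·4+(1-p)·3 ⇒ p(-2) = (1-p)(-1) ⇒ p = 1/3

p=1/3, q=5/7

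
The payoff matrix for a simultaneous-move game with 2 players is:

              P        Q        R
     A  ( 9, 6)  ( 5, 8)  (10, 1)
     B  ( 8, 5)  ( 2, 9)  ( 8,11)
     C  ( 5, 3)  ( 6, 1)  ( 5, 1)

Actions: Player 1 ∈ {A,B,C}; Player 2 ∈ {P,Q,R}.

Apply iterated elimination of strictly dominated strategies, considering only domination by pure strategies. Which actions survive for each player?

IESDS → P1:{A,C} P2:{P,Q}

P1 drop B (A beats it: P:9>8 Q:5>2 R:10>8)
P2 drop R (P beats it: A:6>1 C:3>1)
P1→{A,C} P2→{P,Q}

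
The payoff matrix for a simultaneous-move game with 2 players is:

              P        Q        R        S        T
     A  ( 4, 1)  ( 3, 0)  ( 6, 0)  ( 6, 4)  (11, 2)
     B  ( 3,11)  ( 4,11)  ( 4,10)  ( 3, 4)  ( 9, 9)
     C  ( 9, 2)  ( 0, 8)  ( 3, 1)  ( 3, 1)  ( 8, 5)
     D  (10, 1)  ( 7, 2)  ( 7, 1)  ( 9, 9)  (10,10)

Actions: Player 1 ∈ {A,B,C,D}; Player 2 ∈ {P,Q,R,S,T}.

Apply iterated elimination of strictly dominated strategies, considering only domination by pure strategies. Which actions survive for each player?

P1 drop B (D beats it: P:10>3 Q:7>4 R:7>4 S:9>3 T:10>9)
P1 drop C (D beats it: P:10>9 Q:7>0 R:7>3 S:9>3 T:10>8)
P2 drop P (S beats it: A:4>1 D:9>1)
P2 drop Q (S beats it: A:4>0 D:9>2)
P2 drop R (S beats it: A:4>0 D:9>1)
P1→{A,D} P2→{S,T}

Survivors P1:{A,D} P2:{S,T}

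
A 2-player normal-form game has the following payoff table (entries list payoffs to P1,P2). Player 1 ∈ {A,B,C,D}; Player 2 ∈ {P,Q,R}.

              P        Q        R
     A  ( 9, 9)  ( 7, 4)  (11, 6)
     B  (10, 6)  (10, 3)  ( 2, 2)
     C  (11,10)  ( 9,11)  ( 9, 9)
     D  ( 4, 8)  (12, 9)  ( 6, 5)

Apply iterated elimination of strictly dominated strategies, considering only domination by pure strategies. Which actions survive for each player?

IESDS → P1:{B,C,D} P2:{P,Q}

P2 drop R (P beats it: A:9>6 B:6>2 C:10>9 D:8>5)
P1 drop A (B beats it: P:10>9 Q:10>7)
P1→{B,C,D} P2→{P,Q}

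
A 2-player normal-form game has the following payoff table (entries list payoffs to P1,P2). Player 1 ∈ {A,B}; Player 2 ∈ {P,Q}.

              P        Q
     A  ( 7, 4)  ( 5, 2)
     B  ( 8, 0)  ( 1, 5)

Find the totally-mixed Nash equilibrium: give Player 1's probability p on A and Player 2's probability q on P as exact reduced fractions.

P1 indiff ⇒ q·7+(1-q)·5 = q·8+(1-q)·1 ⇒ q(-1) = (1-q)(-4) ⇒ q = 4/5
P2 indiff ⇒ p·4+(1-p)·0 = p·2+(1-p)·5 ⇒ p(2) = (1-p)(5) ⇒ p = 5/7

P1 mixes 5/7 on A; P2 mixes 4/5 on P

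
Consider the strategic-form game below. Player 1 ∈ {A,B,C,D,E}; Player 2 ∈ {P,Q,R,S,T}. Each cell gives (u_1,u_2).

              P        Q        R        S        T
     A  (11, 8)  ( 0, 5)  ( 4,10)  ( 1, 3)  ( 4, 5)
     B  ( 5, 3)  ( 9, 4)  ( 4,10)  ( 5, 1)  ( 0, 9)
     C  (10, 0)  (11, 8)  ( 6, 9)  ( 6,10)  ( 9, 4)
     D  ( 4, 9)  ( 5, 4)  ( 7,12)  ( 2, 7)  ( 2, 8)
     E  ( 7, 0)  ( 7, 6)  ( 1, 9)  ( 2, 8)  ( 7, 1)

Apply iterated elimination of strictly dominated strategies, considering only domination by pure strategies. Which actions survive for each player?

P1 drop B (C beats it: P:10>5 Q:11>9 R:6>4 S:6>5 T:9>0)
P1 drop E (C beats it: P:10>7 Q:11>7 R:6>1 S:6>2 T:9>7)
P2 drop P (R beats it: A:10>8 C:9>0 D:12>9)
P1 drop A (C beats it: Q:11>0 R:6>4 S:6>1 T:9>4)
P2 drop Q (R beats it: C:9>8 D:12>4)
P2 drop T (R beats it: C:9>4 D:12>8)
P1→{C,D} P2→{R,S}

IESDS → P1:{C,D} P2:{R,S}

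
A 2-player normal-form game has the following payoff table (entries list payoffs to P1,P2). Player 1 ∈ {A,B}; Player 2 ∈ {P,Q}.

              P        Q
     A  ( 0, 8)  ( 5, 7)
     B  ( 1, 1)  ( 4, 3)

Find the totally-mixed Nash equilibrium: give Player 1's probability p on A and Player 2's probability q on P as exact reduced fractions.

p=2/3, q=1/2

P1 indiff ⇒ q·0+(1-q)·5 = q·1+(1-q)·4 ⇒ q(-1) = (1-q)(-1) ⇒ q = 1/2
P2 indiff ⇒ p·8+(1-p)·1 = p·7+(1-p)·3 ⇒ p(1) = (1-p)(2) ⇒ p = 2/3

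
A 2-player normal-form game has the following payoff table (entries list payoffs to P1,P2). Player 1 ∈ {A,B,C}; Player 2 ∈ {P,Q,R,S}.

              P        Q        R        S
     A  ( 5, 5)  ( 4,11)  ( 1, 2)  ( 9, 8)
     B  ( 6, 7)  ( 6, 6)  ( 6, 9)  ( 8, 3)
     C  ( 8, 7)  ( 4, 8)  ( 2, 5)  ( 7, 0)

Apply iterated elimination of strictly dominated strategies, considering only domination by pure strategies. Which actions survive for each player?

Remaining: P1:{B,C} P2:{P,Q,R}

P2 drop S (Q beats it: A:11>8 B:6>3 C:8>0)
P1 drop A (B beats it: P:6>5 Q:6>4 R:6>1)
P1→{B,C} P2→{P,Q,R}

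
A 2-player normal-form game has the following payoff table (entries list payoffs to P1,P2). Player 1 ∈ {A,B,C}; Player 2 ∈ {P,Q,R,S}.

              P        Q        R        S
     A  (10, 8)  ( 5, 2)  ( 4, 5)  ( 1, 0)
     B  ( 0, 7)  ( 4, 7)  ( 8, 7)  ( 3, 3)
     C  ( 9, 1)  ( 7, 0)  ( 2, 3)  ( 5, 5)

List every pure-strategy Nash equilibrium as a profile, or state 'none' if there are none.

Nash profiles: (A,P), (B,R), (C,S)

(A,P): NE
(A,Q): not NE [P1→C gives 7>5; P2→P gives 8>2]
(A,R): not NE [P1→B gives 8>4; P2→P gives 8>5]
(A,S): not NE [P1→C gives 5>1; P2→P gives 8>0]
(B,P): not NE [P1→A gives 10>0]
(B,Q): not NE [P1→C gives 7>4]
(B,R): NE
(B,S): not NE [P1→C gives 5>3; P2→R gives 7>3]
(C,P): not NE [P1→A gives 10>9; P2→S gives 5>1]
(C,Q): not NE [P2→S gives 5>0]
(C,R): not NE [P1→B gives 8>2; P2→S gives 5>3]
(C,S): NE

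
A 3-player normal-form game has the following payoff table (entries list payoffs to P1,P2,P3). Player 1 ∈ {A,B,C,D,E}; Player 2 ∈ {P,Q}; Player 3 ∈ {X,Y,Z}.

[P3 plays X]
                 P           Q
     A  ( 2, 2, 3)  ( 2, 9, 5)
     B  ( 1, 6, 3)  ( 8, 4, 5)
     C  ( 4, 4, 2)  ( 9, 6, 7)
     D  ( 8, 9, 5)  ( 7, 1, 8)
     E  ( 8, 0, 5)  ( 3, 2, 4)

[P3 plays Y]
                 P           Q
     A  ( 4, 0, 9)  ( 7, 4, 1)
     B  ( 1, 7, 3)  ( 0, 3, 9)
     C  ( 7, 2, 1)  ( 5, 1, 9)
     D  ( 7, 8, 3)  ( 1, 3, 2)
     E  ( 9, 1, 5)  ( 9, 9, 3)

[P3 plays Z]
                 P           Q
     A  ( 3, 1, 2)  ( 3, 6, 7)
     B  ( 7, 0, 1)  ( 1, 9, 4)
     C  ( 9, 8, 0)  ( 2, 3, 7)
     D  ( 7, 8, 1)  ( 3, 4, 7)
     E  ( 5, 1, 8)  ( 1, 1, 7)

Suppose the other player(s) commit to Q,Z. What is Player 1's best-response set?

argmax u_1 = {A,D}

u_1(A vs Q,Z) = 3
u_1(B vs Q,Z) = 1
u_1(C vs Q,Z) = 2
u_1(D vs Q,Z) = 3
u_1(E vs Q,Z) = 1
max payoff 3 at {A,D}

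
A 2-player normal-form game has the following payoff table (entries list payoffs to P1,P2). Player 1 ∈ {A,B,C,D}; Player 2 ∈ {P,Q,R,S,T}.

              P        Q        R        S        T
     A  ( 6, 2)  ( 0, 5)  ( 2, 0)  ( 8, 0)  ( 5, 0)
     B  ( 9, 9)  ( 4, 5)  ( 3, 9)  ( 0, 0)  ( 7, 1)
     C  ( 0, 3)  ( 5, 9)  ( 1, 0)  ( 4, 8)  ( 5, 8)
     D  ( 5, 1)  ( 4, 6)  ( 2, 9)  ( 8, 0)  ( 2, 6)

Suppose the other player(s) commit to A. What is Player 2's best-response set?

u_2(P vs A) = 2
u_2(Q vs A) = 5
u_2(R vs A) = 0
u_2(S vs A) = 0
u_2(T vs A) = 0
max payoff 5 at {Q}

P2 best: {Q}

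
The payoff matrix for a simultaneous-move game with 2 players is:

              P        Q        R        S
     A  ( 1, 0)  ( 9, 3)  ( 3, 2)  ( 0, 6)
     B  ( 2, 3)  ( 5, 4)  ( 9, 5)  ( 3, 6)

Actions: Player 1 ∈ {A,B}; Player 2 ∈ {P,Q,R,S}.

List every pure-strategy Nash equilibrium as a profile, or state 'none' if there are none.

(A,P): not NE [P1→B gives 2>1; P2→S gives 6>0]
(A,Q): not NE [P2→S gives 6>3]
(A,R): not NE [P1→B gives 9>3; P2→S gives 6>2]
(A,S): not NE [P1→B gives 3>0]
(B,P): not NE [P2→S gives 6>3]
(B,Q): not NE [P1→A gives 9>5; P2→S gives 6>4]
(B,R): not NE [P2→S gives 6>5]
(B,S): NE

Nash profiles: (B,S)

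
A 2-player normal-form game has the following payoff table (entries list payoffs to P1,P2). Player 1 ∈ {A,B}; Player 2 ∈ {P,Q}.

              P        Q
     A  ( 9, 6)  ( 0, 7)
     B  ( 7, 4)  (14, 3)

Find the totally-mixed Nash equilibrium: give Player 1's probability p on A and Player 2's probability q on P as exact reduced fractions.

(p,q) = (1/2, 7/8)

P1 indiff ⇒ q·9+(1-q)·0 = q·7+(1-q)·14 ⇒ q(2) = (1-q)(14) ⇒ q = 7/8
P2 indiff ⇒ p·6+(1-p)·4 = p·7+(1-p)·3 ⇒ p(-1) = (1-p)(-1) ⇒ p = 1/2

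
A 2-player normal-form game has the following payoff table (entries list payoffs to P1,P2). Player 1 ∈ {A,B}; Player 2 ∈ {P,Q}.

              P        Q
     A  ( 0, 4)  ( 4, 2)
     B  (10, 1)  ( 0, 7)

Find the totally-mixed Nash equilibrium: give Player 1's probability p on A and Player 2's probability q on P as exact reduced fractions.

P1 indiff ⇒ q·0+(1-q)·4 = q·10+(1-q)·0 ⇒ q(-10) = (1-q)(-4) ⇒ q = 2/7
P2 indiff ⇒ p·4+(1-p)·1 = p·2+(1-p)·7 ⇒ p(2) = (1-p)(6) ⇒ p = 3/4

(p,q) = (3/4, 2/7)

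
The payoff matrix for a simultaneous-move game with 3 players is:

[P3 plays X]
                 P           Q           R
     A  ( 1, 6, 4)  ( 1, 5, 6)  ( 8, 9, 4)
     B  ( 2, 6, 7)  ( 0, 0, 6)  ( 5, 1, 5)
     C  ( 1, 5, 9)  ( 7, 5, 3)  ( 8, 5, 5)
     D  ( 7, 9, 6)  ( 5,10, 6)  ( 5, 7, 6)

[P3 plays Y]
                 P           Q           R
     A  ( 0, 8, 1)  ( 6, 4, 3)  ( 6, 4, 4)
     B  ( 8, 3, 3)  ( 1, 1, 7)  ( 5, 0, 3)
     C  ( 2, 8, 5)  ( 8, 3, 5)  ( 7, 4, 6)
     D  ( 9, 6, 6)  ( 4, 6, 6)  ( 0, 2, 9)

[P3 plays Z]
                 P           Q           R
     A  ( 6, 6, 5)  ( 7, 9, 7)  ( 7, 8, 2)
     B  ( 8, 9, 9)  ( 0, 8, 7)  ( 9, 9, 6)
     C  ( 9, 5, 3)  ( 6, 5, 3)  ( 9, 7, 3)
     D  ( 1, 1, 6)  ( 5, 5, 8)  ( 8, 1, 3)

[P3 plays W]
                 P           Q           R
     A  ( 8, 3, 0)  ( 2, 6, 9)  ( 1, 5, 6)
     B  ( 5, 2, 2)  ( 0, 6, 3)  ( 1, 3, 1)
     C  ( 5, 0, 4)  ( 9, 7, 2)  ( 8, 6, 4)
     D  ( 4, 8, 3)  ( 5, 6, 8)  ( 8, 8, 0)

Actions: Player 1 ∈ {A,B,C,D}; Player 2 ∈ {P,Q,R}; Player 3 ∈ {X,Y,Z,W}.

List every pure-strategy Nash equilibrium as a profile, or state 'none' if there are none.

(A,P,X): not NE [P1→D gives 7>1; P2→R gives 9>6; P3→Z gives 5>4]
(A,P,Y): not NE [P1→D gives 9>0; P3→Z gives 5>1]
(A,P,Z): not NE [P1→C gives 9>6; P2→Q gives 9>6]
(A,P,W): not NE [P2→Q gives 6>3; P3→Z gives 5>0]
(A,Q,X): not NE [P1→C gives 7>1; P2→R gives 9>5; P3→W gives 9>6]
(A,Q,Y): not NE [P1→C gives 8>6; P2→P gives 8>4; P3→W gives 9>3]
(A,Q,Z): not NE [P3→W gives 9>7]
(A,Q,W): not NE [P1→C gives 9>2]
(A,R,X): not NE [P3→W gives 6>4]
(A,R,Y): not NE [P1→C gives 7>6; P2→P gives 8>4; P3→W gives 6>4]
(A,R,Z): not NE [P1→C gives 9>7; P2→Q gives 9>8; P3→W gives 6>2]
(A,R,W): not NE [P1→D gives 8>1; P2→Q gives 6>5]
(B,P,X): not NE [P1→D gives 7>2; P3→Z gives 9>7]
(B,P,Y): not NE [P1→D gives 9>8; P3→Z gives 9>3]
(B,P,Z): not NE [P1→C gives 9>8]
(B,P,W): not NE [P1→A gives 8>5; P2→Q gives 6>2; P3→Z gives 9>2]
(B,Q,X): not NE [P1→C gives 7>0; P2→P gives 6>0; P3→Z gives 7>6]
(B,Q,Y): not NE [P1→C gives 8>1; P2→P gives 3>1]
(B,Q,Z): not NE [P1→A gives 7>0; P2→R gives 9>8]
(B,Q,W): not NE [P1→C gives 9>0; P3→Z gives 7>3]
(B,R,X): not NE [P1→C gives 8>5; P2→P gives 6>1; P3→Z gives 6>5]
(B,R,Y): not NE [P1→C gives 7>5; P2→P gives 3>0; P3→Z gives 6>3]
(B,R,Z): NE
(B,R,W): not NE [P1→D gives 8>1; P2→Q gives 6>3; P3→Z gives 6>1]
(C,P,X): not NE [P1→D gives 7>1]
(C,P,Y): not NE [P1→D gives 9>2; P3→X gives 9>5]
(C,P,Z): not NE [P2→R gives 7>5; P3→X gives 9>3]
(C,P,W): not NE [P1→A gives 8>5; P2→Q gives 7>0; P3→X gives 9>4]
(C,Q,X): not NE [P3→Y gives 5>3]
(C,Q,Y): not NE [P2→P gives 8>3]
(C,Q,Z): not NE [P1→A gives 7>6; P2→R gives 7>5; P3→Y gives 5>3]
(C,Q,W): not NE [P3→Y gives 5>2]
(C,R,X): not NE [P3→Y gives 6>5]
(C,R,Y): not NE [P2→P gives 8>4]
(C,R,Z): not NE [P3→Y gives 6>3]
(C,R,W): not NE [P2→Q gives 7>6; P3→Y gives 6>4]
(D,P,X): not NE [P2→Q gives 10>9]
(D,P,Y): NE
(D,P,Z): not NE [P1→C gives 9>1; P2→Q gives 5>1]
(D,P,W): not NE [P1→A gives 8>4; P3→Z gives 6>3]
(D,Q,X): not NE [P1→C gives 7>5; P3→W gives 8>6]
(D,Q,Y): not NE [P1→C gives 8>4; P3→W gives 8>6]
(D,Q,Z): not NE [P1→A gives 7>5]
(D,Q,W): not NE [P1→C gives 9>5; P2→R gives 8>6]
(D,R,X): not NE [P1→C gives 8>5; P2→Q gives 10>7; P3→Y gives 9>6]
(D,R,Y): not NE [P1→C gives 7>0; P2→Q gives 6>2]
(D,R,Z): not NE [P1→C gives 9>8; P2→Q gives 5>1; P3→Y gives 9>3]
(D,R,W): not NE [P3→Y gives 9>0]

PSNE = {(B,R,Z), (D,P,Y)}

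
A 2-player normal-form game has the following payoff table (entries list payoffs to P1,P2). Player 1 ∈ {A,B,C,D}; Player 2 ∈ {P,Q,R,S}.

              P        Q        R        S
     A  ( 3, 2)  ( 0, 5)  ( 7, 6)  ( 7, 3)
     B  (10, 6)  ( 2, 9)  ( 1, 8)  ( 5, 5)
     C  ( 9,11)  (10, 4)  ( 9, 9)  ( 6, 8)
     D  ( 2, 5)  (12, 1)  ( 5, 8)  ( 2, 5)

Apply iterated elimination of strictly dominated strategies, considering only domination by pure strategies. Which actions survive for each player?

Survivors P1:{B,C,D} P2:{P,Q,R}

P2 drop S (R beats it: A:6>3 B:8>5 C:9>8 D:8>5)
P1 drop A (C beats it: P:9>3 Q:10>0 R:9>7)
P1→{B,C,D} P2→{P,Q,R}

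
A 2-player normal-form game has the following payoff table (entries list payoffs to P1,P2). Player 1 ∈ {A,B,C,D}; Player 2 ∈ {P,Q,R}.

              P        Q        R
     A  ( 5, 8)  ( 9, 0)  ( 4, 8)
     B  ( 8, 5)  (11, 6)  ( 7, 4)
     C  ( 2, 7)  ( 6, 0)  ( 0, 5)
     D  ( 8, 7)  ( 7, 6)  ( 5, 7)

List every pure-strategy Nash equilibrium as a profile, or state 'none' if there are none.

(A,P): not NE [P1→D gives 8>5]
(A,Q): not NE [P1→B gives 11>9; P2→R gives 8>0]
(A,R): not NE [P1→B gives 7>4]
(B,P): not NE [P2→Q gives 6>5]
(B,Q): NE
(B,R): not NE [P2→Q gives 6>4]
(C,P): not NE [P1→D gives 8>2]
(C,Q): not NE [P1→B gives 11>6; P2→P gives 7>0]
(C,R): not NE [P1→B gives 7>0; P2→P gives 7>5]
(D,P): NE
(D,Q): not NE [P1→B gives 11>7; P2→R gives 7>6]
(D,R): not NE [P1→B gives 7>5]

Nash profiles: (B,Q), (D,P)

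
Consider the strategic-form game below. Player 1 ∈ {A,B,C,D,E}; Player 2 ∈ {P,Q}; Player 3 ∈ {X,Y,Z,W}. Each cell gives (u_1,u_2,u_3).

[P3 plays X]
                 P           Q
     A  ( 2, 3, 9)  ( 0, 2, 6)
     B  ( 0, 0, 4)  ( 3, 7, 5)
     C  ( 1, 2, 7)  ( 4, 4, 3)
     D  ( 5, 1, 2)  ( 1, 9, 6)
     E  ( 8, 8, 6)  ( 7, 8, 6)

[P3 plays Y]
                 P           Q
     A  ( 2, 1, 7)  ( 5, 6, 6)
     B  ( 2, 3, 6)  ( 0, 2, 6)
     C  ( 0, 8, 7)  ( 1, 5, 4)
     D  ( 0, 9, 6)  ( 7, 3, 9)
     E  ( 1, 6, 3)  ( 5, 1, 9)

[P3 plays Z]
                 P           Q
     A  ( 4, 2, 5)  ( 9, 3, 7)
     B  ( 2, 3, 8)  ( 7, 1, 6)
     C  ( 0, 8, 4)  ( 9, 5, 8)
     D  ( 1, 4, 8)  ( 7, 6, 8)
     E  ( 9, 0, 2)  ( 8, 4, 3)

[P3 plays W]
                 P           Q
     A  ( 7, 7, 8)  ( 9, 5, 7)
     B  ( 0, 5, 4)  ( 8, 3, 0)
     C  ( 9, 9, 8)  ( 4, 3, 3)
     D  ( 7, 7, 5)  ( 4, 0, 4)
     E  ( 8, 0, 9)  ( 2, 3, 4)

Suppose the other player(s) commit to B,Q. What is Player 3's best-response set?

BR_3 = {Y,Z}

u_3(X vs B,Q) = 5
u_3(Y vs B,Q) = 6
u_3(Z vs B,Q) = 6
u_3(W vs B,Q) = 0
max payoff 6 at {Y,Z}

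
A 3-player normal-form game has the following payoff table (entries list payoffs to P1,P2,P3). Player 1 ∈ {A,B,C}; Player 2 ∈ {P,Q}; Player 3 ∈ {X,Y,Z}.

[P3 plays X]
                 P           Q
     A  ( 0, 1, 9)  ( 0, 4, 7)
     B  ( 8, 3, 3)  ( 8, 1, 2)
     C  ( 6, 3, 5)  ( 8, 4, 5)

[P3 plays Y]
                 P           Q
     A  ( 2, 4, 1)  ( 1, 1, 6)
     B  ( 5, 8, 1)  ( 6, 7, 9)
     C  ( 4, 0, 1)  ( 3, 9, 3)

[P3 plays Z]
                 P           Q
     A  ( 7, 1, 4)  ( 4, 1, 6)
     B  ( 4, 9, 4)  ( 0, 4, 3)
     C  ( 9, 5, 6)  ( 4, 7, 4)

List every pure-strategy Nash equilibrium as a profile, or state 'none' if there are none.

PSNE = {(C,Q,X)}

(A,P,X): not NE [P1→B gives 8>0; P2→Q gives 4>1]
(A,P,Y): not NE [P1→B gives 5>2; P3→X gives 9>1]
(A,P,Z): not NE [P1→C gives 9>7; P3→X gives 9>4]
(A,Q,X): not NE [P1→C gives 8>0]
(A,Q,Y): not NE [P1→B gives 6>1; P2→P gives 4>1; P3→X gives 7>6]
(A,Q,Z): not NE [P3→X gives 7>6]
(B,P,X): not NE [P3→Z gives 4>3]
(B,P,Y): not NE [P3→Z gives 4>1]
(B,P,Z): not NE [P1→C gives 9>4]
(B,Q,X): not NE [P2→P gives 3>1; P3→Y gives 9>2]
(B,Q,Y): not NE [P2→P gives 8>7]
(B,Q,Z): not NE [P1→C gives 4>0; P2→P gives 9>4; P3→Y gives 9>3]
(C,P,X): not NE [P1→B gives 8>6; P2→Q gives 4>3; P3→Z gives 6>5]
(C,P,Y): not NE [P1→B gives 5>4; P2→Q gives 9>0; P3→Z gives 6>1]
(C,P,Z): not NE [P2→Q gives 7>5]
(C,Q,X): NE
(C,Q,Y): not NE [P1→B gives 6>3; P3→X gives 5>3]
(C,Q,Z): not NE [P3→X gives 5>4]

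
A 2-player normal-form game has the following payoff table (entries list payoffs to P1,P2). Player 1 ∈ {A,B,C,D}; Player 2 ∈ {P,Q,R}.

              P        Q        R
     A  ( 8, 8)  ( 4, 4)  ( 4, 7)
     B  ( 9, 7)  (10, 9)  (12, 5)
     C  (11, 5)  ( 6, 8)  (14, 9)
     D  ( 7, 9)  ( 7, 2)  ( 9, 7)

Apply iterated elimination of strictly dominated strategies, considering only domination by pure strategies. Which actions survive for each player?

IESDS → P1:{B,C} P2:{Q,R}

P1 drop A (B beats it: P:9>8 Q:10>4 R:12>4)
P1 drop D (B beats it: P:9>7 Q:10>7 R:12>9)
P2 drop P (Q beats it: B:9>7 C:8>5)
P1→{B,C} P2→{Q,R}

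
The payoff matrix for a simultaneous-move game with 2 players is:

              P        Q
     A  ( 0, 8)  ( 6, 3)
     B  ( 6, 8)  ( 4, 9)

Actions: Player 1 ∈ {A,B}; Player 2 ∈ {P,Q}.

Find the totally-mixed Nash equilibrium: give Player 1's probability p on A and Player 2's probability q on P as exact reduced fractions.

(p,q) = (1/6, 1/4)

P1 indiff ⇒ q·0+(1-q)·6 = q·6+(1-q)·4 ⇒ q(-6) = (1-q)(-2) ⇒ q = 1/4
P2 indiff ⇒ p·8+(1-p)·8 = p·3+(1-p)·9 ⇒ p(5) = (1-p)(1) ⇒ p = 1/6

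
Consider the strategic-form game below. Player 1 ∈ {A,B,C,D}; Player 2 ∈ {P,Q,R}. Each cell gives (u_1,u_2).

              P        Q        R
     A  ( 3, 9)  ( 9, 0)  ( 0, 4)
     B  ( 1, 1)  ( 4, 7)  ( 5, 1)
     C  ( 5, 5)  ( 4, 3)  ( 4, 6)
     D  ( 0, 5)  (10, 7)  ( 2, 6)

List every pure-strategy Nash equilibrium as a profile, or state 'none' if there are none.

Nash profiles: (D,Q)

(A,P): not NE [P1→C gives 5>3]
(A,Q): not NE [P1→D gives 10>9; P2→P gives 9>0]
(A,R): not NE [P1→B gives 5>0; P2→P gives 9>4]
(B,P): not NE [P1→C gives 5>1; P2→Q gives 7>1]
(B,Q): not NE [P1→D gives 10>4]
(B,R): not NE [P2→Q gives 7>1]
(C,P): not NE [P2→R gives 6>5]
(C,Q): not NE [P1→D gives 10>4; P2→R gives 6>3]
(C,R): not NE [P1→B gives 5>4]
(D,P): not NE [P1→C gives 5>0; P2→Q gives 7>5]
(D,Q): NE
(D,R): not NE [P1→B gives 5>2; P2→Q gives 7>6]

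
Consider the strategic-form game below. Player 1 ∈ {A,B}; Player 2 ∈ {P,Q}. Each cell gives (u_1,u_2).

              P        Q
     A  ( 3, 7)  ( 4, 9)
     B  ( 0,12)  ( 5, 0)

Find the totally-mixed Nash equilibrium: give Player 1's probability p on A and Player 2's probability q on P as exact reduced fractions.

P1 mixes 6/7 on A; P2 mixes 1/4 on P

P1 indiff ⇒ q·3+(1-q)·4 = q·0+(1-q)·5 ⇒ q(3) = (1-q)(1) ⇒ q = 1/4
P2 indiff ⇒ p·7+(1-p)·12 = p·9+(1-p)·0 ⇒ p(-2) = (1-p)(-12) ⇒ p = 6/7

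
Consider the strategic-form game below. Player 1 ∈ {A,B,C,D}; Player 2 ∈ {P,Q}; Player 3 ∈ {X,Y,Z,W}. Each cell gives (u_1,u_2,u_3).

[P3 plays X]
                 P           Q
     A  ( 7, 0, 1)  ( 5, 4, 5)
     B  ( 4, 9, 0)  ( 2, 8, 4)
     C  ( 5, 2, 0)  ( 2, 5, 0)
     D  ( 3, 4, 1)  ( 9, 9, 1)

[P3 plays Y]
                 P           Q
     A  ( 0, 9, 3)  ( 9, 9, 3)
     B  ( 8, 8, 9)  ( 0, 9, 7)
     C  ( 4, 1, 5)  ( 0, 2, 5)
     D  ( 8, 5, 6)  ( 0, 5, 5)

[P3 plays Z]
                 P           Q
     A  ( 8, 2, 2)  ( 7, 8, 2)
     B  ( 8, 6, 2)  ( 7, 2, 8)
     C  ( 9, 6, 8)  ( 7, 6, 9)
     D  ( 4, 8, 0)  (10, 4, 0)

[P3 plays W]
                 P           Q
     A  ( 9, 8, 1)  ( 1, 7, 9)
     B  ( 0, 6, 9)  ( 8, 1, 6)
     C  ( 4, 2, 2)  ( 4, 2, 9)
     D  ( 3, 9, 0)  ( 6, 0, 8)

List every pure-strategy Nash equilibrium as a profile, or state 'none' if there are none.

PSNE = {(C,P,Z), (D,P,Y)}

(A,P,X): not NE [P2→Q gives 4>0; P3→Y gives 3>1]
(A,P,Y): not NE [P1→D gives 8>0]
(A,P,Z): not NE [P1→C gives 9>8; P2→Q gives 8>2; P3→Y gives 3>2]
(A,P,W): not NE [P3→Y gives 3>1]
(A,Q,X): not NE [P1→D gives 9>5; P3→W gives 9>5]
(A,Q,Y): not NE [P3→W gives 9>3]
(A,Q,Z): not NE [P1→D gives 10>7; P3→W gives 9>2]
(A,Q,W): not NE [P1→B gives 8>1; P2→P gives 8>7]
(B,P,X): not NE [P1→A gives 7>4; P3→W gives 9>0]
(B,P,Y): not NE [P2→Q gives 9>8]
(B,P,Z): not NE [P1→C gives 9>8; P3→W gives 9>2]
(B,P,W): not NE [P1→A gives 9>0]
(B,Q,X): not NE [P1→D gives 9>2; P2→P gives 9>8; P3→Z gives 8>4]
(B,Q,Y): not NE [P1→A gives 9>0; P3→Z gives 8>7]
(B,Q,Z): not NE [P1→D gives 10>7; P2→P gives 6>2]
(B,Q,W): not NE [P2→P gives 6>1; P3→Z gives 8>6]
(C,P,X): not NE [P1→A gives 7>5; P2→Q gives 5>2; P3→Z gives 8>0]
(C,P,Y): not NE [P1→D gives 8>4; P2→Q gives 2>1; P3→Z gives 8>5]
(C,P,Z): NE
(C,P,W): not NE [P1→A gives 9>4; P3→Z gives 8>2]
(C,Q,X): not NE [P1→D gives 9>2; P3→W gives 9>0]
(C,Q,Y): not NE [P1→A gives 9>0; P3→W gives 9>5]
(C,Q,Z): not NE [P1→D gives 10>7]
(C,Q,W): not NE [P1→B gives 8>4]
(D,P,X): not NE [P1→A gives 7>3; P2→Q gives 9>4; P3→Y gives 6>1]
(D,P,Y): NE
(D,P,Z): not NE [P1→C gives 9>4; P3→Y gives 6>0]
(D,P,W): not NE [P1→A gives 9>3; P3→Y gives 6>0]
(D,Q,X): not NE [P3→W gives 8>1]
(D,Q,Y): not NE [P1→A gives 9>0; P3→W gives 8>5]
(D,Q,Z): not NE [P2→P gives 8>4; P3→W gives 8>0]
(D,Q,W): not NE [P1→B gives 8>6; P2→P gives 9>0]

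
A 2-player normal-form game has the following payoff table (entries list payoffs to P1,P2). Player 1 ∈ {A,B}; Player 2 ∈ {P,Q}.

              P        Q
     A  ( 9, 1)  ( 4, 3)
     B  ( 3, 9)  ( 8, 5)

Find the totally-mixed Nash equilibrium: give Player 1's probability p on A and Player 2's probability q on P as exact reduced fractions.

P1 indiff ⇒ q·9+(1-q)·4 = q·3+(1-q)·8 ⇒ q(6) = (1-q)(4) ⇒ q = 2/5
P2 indiff ⇒ p·1+(1-p)·9 = p·3+(1-p)·5 ⇒ p(-2) = (1-p)(-4) ⇒ p = 2/3

p=2/3, q=2/5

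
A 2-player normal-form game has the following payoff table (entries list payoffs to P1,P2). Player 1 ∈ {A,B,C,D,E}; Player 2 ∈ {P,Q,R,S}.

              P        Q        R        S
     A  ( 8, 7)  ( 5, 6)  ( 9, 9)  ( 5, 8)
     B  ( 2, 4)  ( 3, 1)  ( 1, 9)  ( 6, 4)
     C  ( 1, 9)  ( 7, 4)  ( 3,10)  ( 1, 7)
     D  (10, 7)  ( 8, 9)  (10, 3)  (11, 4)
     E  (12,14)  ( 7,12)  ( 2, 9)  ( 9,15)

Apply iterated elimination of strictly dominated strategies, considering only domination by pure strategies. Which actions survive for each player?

IESDS → P1:{D,E} P2:{P,Q,S}

P1 drop A (D beats it: P:10>8 Q:8>5 R:10>9 S:11>5)
P1 drop B (D beats it: P:10>2 Q:8>3 R:10>1 S:11>6)
P1 drop C (D beats it: P:10>1 Q:8>7 R:10>3 S:11>1)
P2 drop R (P beats it: D:7>3 E:14>9)
P1→{D,E} P2→{P,Q,S}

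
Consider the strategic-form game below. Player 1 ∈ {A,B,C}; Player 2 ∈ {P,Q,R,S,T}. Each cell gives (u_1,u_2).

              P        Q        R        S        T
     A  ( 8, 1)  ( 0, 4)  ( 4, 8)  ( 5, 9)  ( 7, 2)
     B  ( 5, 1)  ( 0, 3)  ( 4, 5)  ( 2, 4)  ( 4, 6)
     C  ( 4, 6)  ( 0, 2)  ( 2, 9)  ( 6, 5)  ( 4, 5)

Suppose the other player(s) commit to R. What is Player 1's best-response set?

BR_1 = {A,B}

u_1(A vs R) = 4
u_1(B vs R) = 4
u_1(C vs R) = 2
max payoff 4 at {A,B}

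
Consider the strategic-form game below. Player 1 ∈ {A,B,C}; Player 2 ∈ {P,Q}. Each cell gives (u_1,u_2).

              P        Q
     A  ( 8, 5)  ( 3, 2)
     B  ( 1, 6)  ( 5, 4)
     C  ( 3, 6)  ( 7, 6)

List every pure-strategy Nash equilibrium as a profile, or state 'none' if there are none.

(A,P): NE
(A,Q): not NE [P1→C gives 7>3; P2→P gives 5>2]
(B,P): not NE [P1→A gives 8>1]
(B,Q): not NE [P1→C gives 7>5; P2→P gives 6>4]
(C,P): not NE [P1→A gives 8>3]
(C,Q): NE

NE set: (A,P), (C,Q)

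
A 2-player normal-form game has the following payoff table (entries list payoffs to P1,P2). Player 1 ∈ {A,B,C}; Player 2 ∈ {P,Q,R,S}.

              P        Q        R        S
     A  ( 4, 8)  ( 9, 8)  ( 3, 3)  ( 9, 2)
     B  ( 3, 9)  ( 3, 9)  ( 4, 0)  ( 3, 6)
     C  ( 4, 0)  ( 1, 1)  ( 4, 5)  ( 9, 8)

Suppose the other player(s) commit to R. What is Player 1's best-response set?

u_1(A vs R) = 3
u_1(B vs R) = 4
u_1(C vs R) = 4
max payoff 4 at {B,C}

BR_1 = {B,C}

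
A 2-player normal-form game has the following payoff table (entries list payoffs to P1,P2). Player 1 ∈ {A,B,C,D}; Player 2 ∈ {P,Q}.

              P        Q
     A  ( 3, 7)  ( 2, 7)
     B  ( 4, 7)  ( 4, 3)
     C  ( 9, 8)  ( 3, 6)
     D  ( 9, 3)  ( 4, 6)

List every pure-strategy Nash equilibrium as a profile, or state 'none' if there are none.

Nash profiles: (C,P), (D,Q)

(A,P): not NE [P1→D gives 9>3]
(A,Q): not NE [P1→D gives 4>2]
(B,P): not NE [P1→D gives 9>4]
(B,Q): not NE [P2→P gives 7>3]
(C,P): NE
(C,Q): not NE [P1→D gives 4>3; P2→P gives 8>6]
(D,P): not NE [P2→Q gives 6>3]
(D,Q): NE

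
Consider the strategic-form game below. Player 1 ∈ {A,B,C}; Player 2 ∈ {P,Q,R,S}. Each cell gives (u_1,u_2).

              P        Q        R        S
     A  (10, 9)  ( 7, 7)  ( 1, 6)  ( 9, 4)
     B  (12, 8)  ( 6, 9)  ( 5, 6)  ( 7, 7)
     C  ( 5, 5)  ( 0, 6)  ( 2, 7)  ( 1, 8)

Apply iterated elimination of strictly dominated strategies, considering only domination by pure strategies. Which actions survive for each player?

IESDS → P1:{A,B} P2:{P,Q}

P1 drop C (B beats it: P:12>5 Q:6>0 R:5>2 S:7>1)
P2 drop R (P beats it: A:9>6 B:8>6)
P2 drop S (P beats it: A:9>4 B:8>7)
P1→{A,B} P2→{P,Q}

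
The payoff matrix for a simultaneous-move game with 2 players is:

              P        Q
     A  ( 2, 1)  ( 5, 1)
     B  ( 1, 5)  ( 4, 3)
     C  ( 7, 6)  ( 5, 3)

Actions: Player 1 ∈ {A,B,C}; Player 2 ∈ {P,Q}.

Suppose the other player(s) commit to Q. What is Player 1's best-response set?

u_1(A vs Q) = 5
u_1(B vs Q) = 4
u_1(C vs Q) = 5
max payoff 5 at {A,C}

P1 best: {A,C}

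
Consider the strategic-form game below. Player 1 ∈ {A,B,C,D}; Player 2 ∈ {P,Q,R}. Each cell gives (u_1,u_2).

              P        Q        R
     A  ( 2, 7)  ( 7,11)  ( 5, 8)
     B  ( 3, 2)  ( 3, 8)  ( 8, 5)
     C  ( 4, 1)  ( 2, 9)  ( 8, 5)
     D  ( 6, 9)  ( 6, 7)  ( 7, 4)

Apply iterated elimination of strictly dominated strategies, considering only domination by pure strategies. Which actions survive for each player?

Survivors P1:{A,D} P2:{P,Q}

P2 drop R (Q beats it: A:11>8 B:8>5 C:9>5 D:7>4)
P1 drop B (D beats it: P:6>3 Q:6>3)
P1 drop C (D beats it: P:6>4 Q:6>2)
P1→{A,D} P2→{P,Q}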